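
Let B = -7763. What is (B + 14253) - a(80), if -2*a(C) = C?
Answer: 6530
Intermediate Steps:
a(C) = -C/2
(B + 14253) - a(80) = (-7763 + 14253) - (-1)*80/2 = 6490 - 1*(-40) = 6490 + 40 = 6530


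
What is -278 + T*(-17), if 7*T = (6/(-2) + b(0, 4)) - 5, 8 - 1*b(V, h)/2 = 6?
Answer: -1878/7 ≈ -268.29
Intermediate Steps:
b(V, h) = 4 (b(V, h) = 16 - 2*6 = 16 - 12 = 4)
T = -4/7 (T = ((6/(-2) + 4) - 5)/7 = ((6*(-1/2) + 4) - 5)/7 = ((-3 + 4) - 5)/7 = (1 - 5)/7 = (1/7)*(-4) = -4/7 ≈ -0.57143)
-278 + T*(-17) = -278 - 4/7*(-17) = -278 + 68/7 = -1878/7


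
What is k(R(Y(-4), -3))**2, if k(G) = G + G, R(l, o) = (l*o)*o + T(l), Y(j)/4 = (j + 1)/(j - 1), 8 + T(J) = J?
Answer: 1024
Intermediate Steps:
T(J) = -8 + J
Y(j) = 4*(1 + j)/(-1 + j) (Y(j) = 4*((j + 1)/(j - 1)) = 4*((1 + j)/(-1 + j)) = 4*(1 + j)/(-1 + j))
R(l, o) = -8 + l + l*o**2 (R(l, o) = (l*o)*o + (-8 + l) = l*o**2 + (-8 + l) = -8 + l + l*o**2)
k(G) = 2*G
k(R(Y(-4), -3))**2 = (2*(-8 + 4*(1 - 4)/(-1 - 4) + (4*(1 - 4)/(-1 - 4))*(-3)**2))**2 = (2*(-8 + 4*(-3)/(-5) + (4*(-3)/(-5))*9))**2 = (2*(-8 + 4*(-1/5)*(-3) + (4*(-1/5)*(-3))*9))**2 = (2*(-8 + 12/5 + (12/5)*9))**2 = (2*(-8 + 12/5 + 108/5))**2 = (2*16)**2 = 32**2 = 1024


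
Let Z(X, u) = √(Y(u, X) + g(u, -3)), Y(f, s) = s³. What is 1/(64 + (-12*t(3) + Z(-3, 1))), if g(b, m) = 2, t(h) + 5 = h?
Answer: 88/7769 - 5*I/7769 ≈ 0.011327 - 0.00064358*I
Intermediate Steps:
t(h) = -5 + h
Z(X, u) = √(2 + X³) (Z(X, u) = √(X³ + 2) = √(2 + X³))
1/(64 + (-12*t(3) + Z(-3, 1))) = 1/(64 + (-12*(-5 + 3) + √(2 + (-3)³))) = 1/(64 + (-12*(-2) + √(2 - 27))) = 1/(64 + (24 + √(-25))) = 1/(64 + (24 + 5*I)) = 1/(88 + 5*I) = (88 - 5*I)/7769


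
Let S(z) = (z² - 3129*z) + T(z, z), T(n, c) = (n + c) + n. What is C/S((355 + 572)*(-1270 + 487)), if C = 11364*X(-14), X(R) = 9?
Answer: 3788/19596819861 ≈ 1.9330e-7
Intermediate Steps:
T(n, c) = c + 2*n (T(n, c) = (c + n) + n = c + 2*n)
S(z) = z² - 3126*z (S(z) = (z² - 3129*z) + (z + 2*z) = (z² - 3129*z) + 3*z = z² - 3126*z)
C = 102276 (C = 11364*9 = 102276)
C/S((355 + 572)*(-1270 + 487)) = 102276/((((355 + 572)*(-1270 + 487))*(-3126 + (355 + 572)*(-1270 + 487)))) = 102276/(((927*(-783))*(-3126 + 927*(-783)))) = 102276/((-725841*(-3126 - 725841))) = 102276/((-725841*(-728967))) = 102276/529114136247 = 102276*(1/529114136247) = 3788/19596819861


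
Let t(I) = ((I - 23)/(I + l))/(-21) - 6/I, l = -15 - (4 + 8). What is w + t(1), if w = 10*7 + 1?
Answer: 17734/273 ≈ 64.960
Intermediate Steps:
w = 71 (w = 70 + 1 = 71)
l = -27 (l = -15 - 1*12 = -15 - 12 = -27)
t(I) = -6/I - (-23 + I)/(21*(-27 + I)) (t(I) = ((I - 23)/(I - 27))/(-21) - 6/I = ((-23 + I)/(-27 + I))*(-1/21) - 6/I = -(-23 + I)/(21*(-27 + I)) - 6/I = -6/I - (-23 + I)/(21*(-27 + I)))
w + t(1) = 71 + (1/21)*(3402 - 1*1² - 103*1)/(1*(-27 + 1)) = 71 + (1/21)*1*(3402 - 1*1 - 103)/(-26) = 71 + (1/21)*1*(-1/26)*(3402 - 1 - 103) = 71 + (1/21)*1*(-1/26)*3298 = 71 - 1649/273 = 17734/273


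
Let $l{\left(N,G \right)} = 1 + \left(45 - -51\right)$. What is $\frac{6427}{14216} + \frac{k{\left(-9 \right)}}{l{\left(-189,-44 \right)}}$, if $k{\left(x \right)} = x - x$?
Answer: $\frac{6427}{14216} \approx 0.4521$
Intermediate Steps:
$k{\left(x \right)} = 0$
$l{\left(N,G \right)} = 97$ ($l{\left(N,G \right)} = 1 + \left(45 + 51\right) = 1 + 96 = 97$)
$\frac{6427}{14216} + \frac{k{\left(-9 \right)}}{l{\left(-189,-44 \right)}} = \frac{6427}{14216} + \frac{0}{97} = 6427 \cdot \frac{1}{14216} + 0 \cdot \frac{1}{97} = \frac{6427}{14216} + 0 = \frac{6427}{14216}$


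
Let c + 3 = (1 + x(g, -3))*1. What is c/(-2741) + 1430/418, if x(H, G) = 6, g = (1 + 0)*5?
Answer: 178089/52079 ≈ 3.4196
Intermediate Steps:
g = 5 (g = 1*5 = 5)
c = 4 (c = -3 + (1 + 6)*1 = -3 + 7*1 = -3 + 7 = 4)
c/(-2741) + 1430/418 = 4/(-2741) + 1430/418 = 4*(-1/2741) + 1430*(1/418) = -4/2741 + 65/19 = 178089/52079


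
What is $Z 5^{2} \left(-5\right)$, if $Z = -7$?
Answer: $875$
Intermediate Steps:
$Z 5^{2} \left(-5\right) = - 7 \cdot 5^{2} \left(-5\right) = \left(-7\right) 25 \left(-5\right) = \left(-175\right) \left(-5\right) = 875$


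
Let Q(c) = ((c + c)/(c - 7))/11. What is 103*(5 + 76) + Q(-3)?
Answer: 458868/55 ≈ 8343.0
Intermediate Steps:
Q(c) = 2*c/(11*(-7 + c)) (Q(c) = ((2*c)/(-7 + c))*(1/11) = (2*c/(-7 + c))*(1/11) = 2*c/(11*(-7 + c)))
103*(5 + 76) + Q(-3) = 103*(5 + 76) + (2/11)*(-3)/(-7 - 3) = 103*81 + (2/11)*(-3)/(-10) = 8343 + (2/11)*(-3)*(-⅒) = 8343 + 3/55 = 458868/55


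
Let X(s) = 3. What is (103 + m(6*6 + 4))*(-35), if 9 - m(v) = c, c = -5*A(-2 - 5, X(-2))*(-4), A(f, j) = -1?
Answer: -4620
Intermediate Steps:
c = -20 (c = -5*(-1)*(-4) = 5*(-4) = -20)
m(v) = 29 (m(v) = 9 - 1*(-20) = 9 + 20 = 29)
(103 + m(6*6 + 4))*(-35) = (103 + 29)*(-35) = 132*(-35) = -4620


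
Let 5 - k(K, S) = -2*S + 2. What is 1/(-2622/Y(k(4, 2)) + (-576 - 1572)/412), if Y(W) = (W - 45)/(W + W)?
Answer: 103/98961 ≈ 0.0010408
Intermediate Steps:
k(K, S) = 3 + 2*S (k(K, S) = 5 - (-2*S + 2) = 5 - (2 - 2*S) = 5 + (-2 + 2*S) = 3 + 2*S)
Y(W) = (-45 + W)/(2*W) (Y(W) = (-45 + W)/((2*W)) = (-45 + W)*(1/(2*W)) = (-45 + W)/(2*W))
1/(-2622/Y(k(4, 2)) + (-576 - 1572)/412) = 1/(-2622*2*(3 + 2*2)/(-45 + (3 + 2*2)) + (-576 - 1572)/412) = 1/(-2622*2*(3 + 4)/(-45 + (3 + 4)) - 2148*1/412) = 1/(-2622*14/(-45 + 7) - 537/103) = 1/(-2622/((½)*(⅐)*(-38)) - 537/103) = 1/(-2622/(-19/7) - 537/103) = 1/(-2622*(-7/19) - 537/103) = 1/(966 - 537/103) = 1/(98961/103) = 103/98961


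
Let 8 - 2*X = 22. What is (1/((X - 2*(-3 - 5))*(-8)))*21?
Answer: -7/24 ≈ -0.29167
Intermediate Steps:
X = -7 (X = 4 - 1/2*22 = 4 - 11 = -7)
(1/((X - 2*(-3 - 5))*(-8)))*21 = (1/(-7 - 2*(-3 - 5)*(-8)))*21 = (-1/8/(-7 - 2*(-8)))*21 = (-1/8/(-7 + 16))*21 = (-1/8/9)*21 = ((1/9)*(-1/8))*21 = -1/72*21 = -7/24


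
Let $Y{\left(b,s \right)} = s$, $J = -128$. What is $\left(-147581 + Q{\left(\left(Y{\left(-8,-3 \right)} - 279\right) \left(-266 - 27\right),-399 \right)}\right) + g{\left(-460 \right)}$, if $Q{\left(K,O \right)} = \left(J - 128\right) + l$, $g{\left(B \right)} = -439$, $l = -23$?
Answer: $-148299$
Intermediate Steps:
$Q{\left(K,O \right)} = -279$ ($Q{\left(K,O \right)} = \left(-128 - 128\right) - 23 = -256 - 23 = -279$)
$\left(-147581 + Q{\left(\left(Y{\left(-8,-3 \right)} - 279\right) \left(-266 - 27\right),-399 \right)}\right) + g{\left(-460 \right)} = \left(-147581 - 279\right) - 439 = -147860 - 439 = -148299$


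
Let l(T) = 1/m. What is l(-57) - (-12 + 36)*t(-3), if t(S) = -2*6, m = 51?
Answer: 14689/51 ≈ 288.02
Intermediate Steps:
t(S) = -12
l(T) = 1/51
l(-57) - (-12 + 36)*t(-3) = 1/51 - (-12 + 36)*(-12) = 1/51 - 24*(-12) = 1/51 - 1*(-288) = 1/51 + 288 = 14689/51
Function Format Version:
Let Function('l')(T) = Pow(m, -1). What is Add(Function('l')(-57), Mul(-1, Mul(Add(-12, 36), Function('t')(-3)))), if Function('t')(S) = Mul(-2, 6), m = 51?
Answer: Rational(14689, 51) ≈ 288.02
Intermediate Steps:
Function('t')(S) = -12
Function('l')(T) = Rational(1, 51) (Function('l')(T) = Pow(51, -1) = Rational(1, 51))
Add(Function('l')(-57), Mul(-1, Mul(Add(-12, 36), Function('t')(-3)))) = Add(Rational(1, 51), Mul(-1, Mul(Add(-12, 36), -12))) = Add(Rational(1, 51), Mul(-1, Mul(24, -12))) = Add(Rational(1, 51), Mul(-1, -288)) = Add(Rational(1, 51), 288) = Rational(14689, 51)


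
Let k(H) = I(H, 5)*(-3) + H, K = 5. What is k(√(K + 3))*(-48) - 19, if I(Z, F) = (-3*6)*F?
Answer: -12979 - 96*√2 ≈ -13115.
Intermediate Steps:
I(Z, F) = -18*F
k(H) = 270 + H (k(H) = -18*5*(-3) + H = -90*(-3) + H = 270 + H)
k(√(K + 3))*(-48) - 19 = (270 + √(5 + 3))*(-48) - 19 = (270 + √8)*(-48) - 19 = (270 + 2*√2)*(-48) - 19 = (-12960 - 96*√2) - 19 = -12979 - 96*√2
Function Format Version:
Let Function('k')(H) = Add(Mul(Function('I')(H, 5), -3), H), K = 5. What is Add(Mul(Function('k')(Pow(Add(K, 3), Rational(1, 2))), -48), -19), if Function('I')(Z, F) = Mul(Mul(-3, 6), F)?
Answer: Add(-12979, Mul(-96, Pow(2, Rational(1, 2)))) ≈ -13115.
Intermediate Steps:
Function('I')(Z, F) = Mul(-18, F)
Function('k')(H) = Add(270, H) (Function('k')(H) = Add(Mul(Mul(-18, 5), -3), H) = Add(Mul(-90, -3), H) = Add(270, H))
Add(Mul(Function('k')(Pow(Add(K, 3), Rational(1, 2))), -48), -19) = Add(Mul(Add(270, Pow(Add(5, 3), Rational(1, 2))), -48), -19) = Add(Mul(Add(270, Pow(8, Rational(1, 2))), -48), -19) = Add(Mul(Add(270, Mul(2, Pow(2, Rational(1, 2)))), -48), -19) = Add(Add(-12960, Mul(-96, Pow(2, Rational(1, 2)))), -19) = Add(-12979, Mul(-96, Pow(2, Rational(1, 2))))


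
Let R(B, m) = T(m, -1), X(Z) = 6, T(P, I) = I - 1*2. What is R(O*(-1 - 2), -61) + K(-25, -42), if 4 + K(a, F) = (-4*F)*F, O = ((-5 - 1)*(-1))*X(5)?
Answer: -7063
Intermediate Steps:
T(P, I) = -2 + I (T(P, I) = I - 2 = -2 + I)
O = 36 (O = ((-5 - 1)*(-1))*6 = -6*(-1)*6 = 6*6 = 36)
K(a, F) = -4 - 4*F² (K(a, F) = -4 + (-4*F)*F = -4 - 4*F²)
R(B, m) = -3 (R(B, m) = -2 - 1 = -3)
R(O*(-1 - 2), -61) + K(-25, -42) = -3 + (-4 - 4*(-42)²) = -3 + (-4 - 4*1764) = -3 + (-4 - 7056) = -3 - 7060 = -7063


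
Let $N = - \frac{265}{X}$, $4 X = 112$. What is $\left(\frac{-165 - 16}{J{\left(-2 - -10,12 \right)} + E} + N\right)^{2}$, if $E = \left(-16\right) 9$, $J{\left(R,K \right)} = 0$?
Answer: $\frac{68442529}{1016064} \approx 67.36$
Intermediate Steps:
$X = 28$ ($X = \frac{1}{4} \cdot 112 = 28$)
$E = -144$
$N = - \frac{265}{28} \approx -9.4643$
$\left(\frac{-165 - 16}{J{\left(-2 - -10,12 \right)} + E} + N\right)^{2} = \left(\frac{-165 - 16}{0 - 144} - \frac{265}{28}\right)^{2} = \left(- \frac{181}{-144} - \frac{265}{28}\right)^{2} = \left(\left(-181\right) \left(- \frac{1}{144}\right) - \frac{265}{28}\right)^{2} = \left(\frac{181}{144} - \frac{265}{28}\right)^{2} = \left(- \frac{8273}{1008}\right)^{2} = \frac{68442529}{1016064}$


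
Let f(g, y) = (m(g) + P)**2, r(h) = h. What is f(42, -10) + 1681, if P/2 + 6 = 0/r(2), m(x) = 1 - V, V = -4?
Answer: 1730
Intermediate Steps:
m(x) = 5 (m(x) = 1 - 1*(-4) = 1 + 4 = 5)
P = -12 (P = -12 + 2*(0/2) = -12 + 2*(0*(1/2)) = -12 + 2*0 = -12 + 0 = -12)
f(g, y) = 49 (f(g, y) = (5 - 12)**2 = (-7)**2 = 49)
f(42, -10) + 1681 = 49 + 1681 = 1730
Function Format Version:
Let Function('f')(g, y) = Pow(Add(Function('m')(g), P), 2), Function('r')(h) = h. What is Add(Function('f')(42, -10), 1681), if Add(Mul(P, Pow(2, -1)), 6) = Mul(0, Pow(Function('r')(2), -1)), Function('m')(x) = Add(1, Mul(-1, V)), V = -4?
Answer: 1730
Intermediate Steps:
Function('m')(x) = 5 (Function('m')(x) = Add(1, Mul(-1, -4)) = Add(1, 4) = 5)
P = -12 (P = Add(-12, Mul(2, Mul(0, Pow(2, -1)))) = Add(-12, Mul(2, Mul(0, Rational(1, 2)))) = Add(-12, Mul(2, 0)) = Add(-12, 0) = -12)
Function('f')(g, y) = 49 (Function('f')(g, y) = Pow(Add(5, -12), 2) = Pow(-7, 2) = 49)
Add(Function('f')(42, -10), 1681) = Add(49, 1681) = 1730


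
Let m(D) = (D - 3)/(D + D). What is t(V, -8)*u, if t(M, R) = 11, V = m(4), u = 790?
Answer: 8690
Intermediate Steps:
m(D) = (-3 + D)/(2*D) (m(D) = (-3 + D)/((2*D)) = (-3 + D)*(1/(2*D)) = (-3 + D)/(2*D))
V = 1/8 (V = (1/2)*(-3 + 4)/4 = (1/2)*(1/4)*1 = 1/8 ≈ 0.12500)
t(V, -8)*u = 11*790 = 8690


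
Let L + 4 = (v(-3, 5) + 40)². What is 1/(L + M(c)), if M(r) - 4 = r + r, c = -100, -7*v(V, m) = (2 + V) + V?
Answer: 49/70856 ≈ 0.00069154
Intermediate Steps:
v(V, m) = -2/7 - 2*V/7 (v(V, m) = -((2 + V) + V)/7 = -(2 + 2*V)/7 = -2/7 - 2*V/7)
M(r) = 4 + 2*r (M(r) = 4 + (r + r) = 4 + 2*r)
L = 80460/49 (L = -4 + ((-2/7 - 2/7*(-3)) + 40)² = -4 + ((-2/7 + 6/7) + 40)² = -4 + (4/7 + 40)² = -4 + (284/7)² = -4 + 80656/49 = 80460/49 ≈ 1642.0)
1/(L + M(c)) = 1/(80460/49 + (4 + 2*(-100))) = 1/(80460/49 + (4 - 200)) = 1/(80460/49 - 196) = 1/(70856/49) = 49/70856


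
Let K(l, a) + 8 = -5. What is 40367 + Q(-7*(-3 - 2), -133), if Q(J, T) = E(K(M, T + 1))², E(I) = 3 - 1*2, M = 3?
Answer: 40368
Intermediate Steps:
K(l, a) = -13 (K(l, a) = -8 - 5 = -13)
E(I) = 1 (E(I) = 3 - 2 = 1)
Q(J, T) = 1 (Q(J, T) = 1² = 1)
40367 + Q(-7*(-3 - 2), -133) = 40367 + 1 = 40368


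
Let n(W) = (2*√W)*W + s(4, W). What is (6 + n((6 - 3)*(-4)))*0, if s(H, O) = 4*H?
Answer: 0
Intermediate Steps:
n(W) = 16 + 2*W^(3/2) (n(W) = (2*√W)*W + 4*4 = 2*W^(3/2) + 16 = 16 + 2*W^(3/2))
(6 + n((6 - 3)*(-4)))*0 = (6 + (16 + 2*((6 - 3)*(-4))^(3/2)))*0 = (6 + (16 + 2*(3*(-4))^(3/2)))*0 = (6 + (16 + 2*(-12)^(3/2)))*0 = (6 + (16 + 2*(-24*I*√3)))*0 = (6 + (16 - 48*I*√3))*0 = (22 - 48*I*√3)*0 = 0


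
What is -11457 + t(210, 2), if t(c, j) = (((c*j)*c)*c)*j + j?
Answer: 37032545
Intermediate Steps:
t(c, j) = j + c³*j² (t(c, j) = ((j*c²)*c)*j + j = (j*c³)*j + j = c³*j² + j = j + c³*j²)
-11457 + t(210, 2) = -11457 + 2*(1 + 2*210³) = -11457 + 2*(1 + 2*9261000) = -11457 + 2*(1 + 18522000) = -11457 + 2*18522001 = -11457 + 37044002 = 37032545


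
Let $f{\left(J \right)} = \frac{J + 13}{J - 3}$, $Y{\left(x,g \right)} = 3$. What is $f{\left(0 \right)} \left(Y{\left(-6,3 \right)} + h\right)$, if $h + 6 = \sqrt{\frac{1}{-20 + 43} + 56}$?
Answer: $13 - \frac{13 \sqrt{29647}}{69} \approx -19.44$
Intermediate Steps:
$h = -6 + \frac{\sqrt{29647}}{23}$ ($h = -6 + \sqrt{\frac{1}{-20 + 43} + 56} = -6 + \sqrt{\frac{1}{23} + 56} = -6 + \sqrt{\frac{1289}{23}} = -6 + \frac{\sqrt{29647}}{23} \approx 1.4862$)
$f{\left(J \right)} = \frac{13 + J}{-3 + J}$
$f{\left(0 \right)} \left(Y{\left(-6,3 \right)} + h\right) = \frac{13 + 0}{-3 + 0} \left(3 - \left(6 - \frac{\sqrt{29647}}{23}\right)\right) = \frac{1}{-3} \cdot 13 \left(-3 + \frac{\sqrt{29647}}{23}\right) = \left(- \frac{1}{3}\right) 13 \left(-3 + \frac{\sqrt{29647}}{23}\right) = - \frac{13 \left(-3 + \frac{\sqrt{29647}}{23}\right)}{3} = 13 - \frac{13 \sqrt{29647}}{69}$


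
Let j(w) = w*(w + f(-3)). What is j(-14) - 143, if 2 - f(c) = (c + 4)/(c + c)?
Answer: 68/3 ≈ 22.667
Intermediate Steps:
f(c) = 2 - (4 + c)/(2*c) (f(c) = 2 - (c + 4)/(c + c) = 2 - (4 + c)/(2*c))
j(w) = w*(13/6 + w) (j(w) = w*(w + (3/2 - 2/(-3))) = w*(w + (3/2 - 2*(-1/3))) = w*(w + (3/2 + 2/3)) = w*(w + 13/6) = w*(13/6 + w))
j(-14) - 143 = (1/6)*(-14)*(13 + 6*(-14)) - 143 = (1/6)*(-14)*(13 - 84) - 143 = (1/6)*(-14)*(-71) - 143 = 497/3 - 143 = 68/3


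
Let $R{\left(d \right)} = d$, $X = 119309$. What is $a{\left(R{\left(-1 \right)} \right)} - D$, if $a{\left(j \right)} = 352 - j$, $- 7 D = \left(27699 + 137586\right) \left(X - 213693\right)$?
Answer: $- \frac{15600256969}{7} \approx -2.2286 \cdot 10^{9}$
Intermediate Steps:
$D = \frac{15600259440}{7}$ ($D = - \frac{\left(27699 + 137586\right) \left(119309 - 213693\right)}{7} = - \frac{165285 \left(-94384\right)}{7} = \left(- \frac{1}{7}\right) \left(-15600259440\right) = \frac{15600259440}{7} \approx 2.2286 \cdot 10^{9}$)
$a{\left(R{\left(-1 \right)} \right)} - D = \left(352 - -1\right) - \frac{15600259440}{7} = \left(352 + 1\right) - \frac{15600259440}{7} = 353 - \frac{15600259440}{7} = - \frac{15600256969}{7}$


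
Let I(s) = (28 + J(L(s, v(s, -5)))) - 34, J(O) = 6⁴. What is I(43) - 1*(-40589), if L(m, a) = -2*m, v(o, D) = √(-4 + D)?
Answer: 41879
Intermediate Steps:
J(O) = 1296
I(s) = 1290 (I(s) = (28 + 1296) - 34 = 1324 - 34 = 1290)
I(43) - 1*(-40589) = 1290 - 1*(-40589) = 1290 + 40589 = 41879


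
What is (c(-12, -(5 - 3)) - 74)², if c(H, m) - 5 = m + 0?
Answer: 5041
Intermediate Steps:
c(H, m) = 5 + m (c(H, m) = 5 + (m + 0) = 5 + m)
(c(-12, -(5 - 3)) - 74)² = ((5 - (5 - 3)) - 74)² = ((5 - 1*2) - 74)² = ((5 - 2) - 74)² = (3 - 74)² = (-71)² = 5041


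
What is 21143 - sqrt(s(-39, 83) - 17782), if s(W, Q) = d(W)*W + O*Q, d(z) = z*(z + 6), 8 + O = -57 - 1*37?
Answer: 21143 - I*sqrt(76441) ≈ 21143.0 - 276.48*I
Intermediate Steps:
O = -102 (O = -8 + (-57 - 1*37) = -8 + (-57 - 37) = -8 - 94 = -102)
d(z) = z*(6 + z)
s(W, Q) = -102*Q + W**2*(6 + W) (s(W, Q) = (W*(6 + W))*W - 102*Q = W**2*(6 + W) - 102*Q = -102*Q + W**2*(6 + W))
21143 - sqrt(s(-39, 83) - 17782) = 21143 - sqrt((-102*83 + (-39)**2*(6 - 39)) - 17782) = 21143 - sqrt((-8466 + 1521*(-33)) - 17782) = 21143 - sqrt((-8466 - 50193) - 17782) = 21143 - sqrt(-58659 - 17782) = 21143 - sqrt(-76441) = 21143 - I*sqrt(76441)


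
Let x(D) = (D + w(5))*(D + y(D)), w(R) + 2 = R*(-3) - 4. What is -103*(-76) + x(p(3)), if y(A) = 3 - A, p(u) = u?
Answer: 7774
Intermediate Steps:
w(R) = -6 - 3*R (w(R) = -2 + (R*(-3) - 4) = -2 + (-3*R - 4) = -2 + (-4 - 3*R) = -6 - 3*R)
x(D) = -63 + 3*D (x(D) = (D + (-6 - 3*5))*(D + (3 - D)) = (D + (-6 - 15))*3 = (D - 21)*3 = (-21 + D)*3 = -63 + 3*D)
-103*(-76) + x(p(3)) = -103*(-76) + (-63 + 3*3) = 7828 + (-63 + 9) = 7828 - 54 = 7774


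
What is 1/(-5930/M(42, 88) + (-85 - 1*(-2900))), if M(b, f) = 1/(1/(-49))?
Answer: 49/143865 ≈ 0.00034060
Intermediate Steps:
M(b, f) = -49 (M(b, f) = 1/(-1/49) = -49)
1/(-5930/M(42, 88) + (-85 - 1*(-2900))) = 1/(-5930/(-49) + (-85 - 1*(-2900))) = 1/(-5930*(-1/49) + (-85 + 2900)) = 1/(5930/49 + 2815) = 1/(143865/49) = 49/143865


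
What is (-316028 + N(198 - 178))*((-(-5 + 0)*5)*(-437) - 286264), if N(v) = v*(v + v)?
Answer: 93682294092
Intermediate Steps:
N(v) = 2*v**2 (N(v) = v*(2*v) = 2*v**2)
(-316028 + N(198 - 178))*((-(-5 + 0)*5)*(-437) - 286264) = (-316028 + 2*(198 - 178)**2)*((-(-5 + 0)*5)*(-437) - 286264) = (-316028 + 2*20**2)*((-1*(-5)*5)*(-437) - 286264) = (-316028 + 2*400)*((5*5)*(-437) - 286264) = (-316028 + 800)*(25*(-437) - 286264) = -315228*(-10925 - 286264) = -315228*(-297189) = 93682294092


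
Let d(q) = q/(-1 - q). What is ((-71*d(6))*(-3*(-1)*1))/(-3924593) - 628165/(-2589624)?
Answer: 17253734193443/71142541561224 ≈ 0.24252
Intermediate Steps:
((-71*d(6))*(-3*(-1)*1))/(-3924593) - 628165/(-2589624) = ((-(-71)*6/(1 + 6))*(-3*(-1)*1))/(-3924593) - 628165/(-2589624) = ((-(-71)*6/7)*(3*1))*(-1/3924593) - 628165*(-1/2589624) = (-(-71)*6/7*3)*(-1/3924593) + 628165/2589624 = (-71*(-6/7)*3)*(-1/3924593) + 628165/2589624 = ((426/7)*3)*(-1/3924593) + 628165/2589624 = (1278/7)*(-1/3924593) + 628165/2589624 = -1278/27472151 + 628165/2589624 = 17253734193443/71142541561224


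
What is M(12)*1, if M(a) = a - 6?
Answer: 6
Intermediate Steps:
M(a) = -6 + a
M(12)*1 = (-6 + 12)*1 = 6*1 = 6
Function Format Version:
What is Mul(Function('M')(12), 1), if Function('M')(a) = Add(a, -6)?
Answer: 6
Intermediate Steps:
Function('M')(a) = Add(-6, a)
Mul(Function('M')(12), 1) = Mul(Add(-6, 12), 1) = Mul(6, 1) = 6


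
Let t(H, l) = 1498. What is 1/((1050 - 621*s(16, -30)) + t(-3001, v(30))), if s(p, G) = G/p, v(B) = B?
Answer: 8/29699 ≈ 0.00026937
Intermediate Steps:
1/((1050 - 621*s(16, -30)) + t(-3001, v(30))) = 1/((1050 - (-18630)/16) + 1498) = 1/((1050 - 621*(-15/8)) + 1498) = 1/((1050 + 9315/8) + 1498) = 1/(17715/8 + 1498) = 1/(29699/8) = 8/29699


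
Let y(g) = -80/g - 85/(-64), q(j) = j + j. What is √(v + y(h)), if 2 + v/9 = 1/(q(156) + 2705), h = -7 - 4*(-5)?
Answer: I*√2246906728339/313768 ≈ 4.7773*I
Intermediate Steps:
q(j) = 2*j
h = 13 (h = -7 + 20 = 13)
y(g) = 85/64 - 80/g (y(g) = -80/g - 85*(-1/64) = -80/g + 85/64 = 85/64 - 80/g)
v = -54297/3017 (v = -18 + 9/(2*156 + 2705) = -18 + 9/(312 + 2705) = -18 + 9/3017 = -54297/3017 ≈ -17.997)
√(v + y(h)) = √(-54297/3017 + (85/64 - 80/13)) = √(-54297/3017 - 4015/832) = √(-57288359/2510144) = I*√2246906728339/313768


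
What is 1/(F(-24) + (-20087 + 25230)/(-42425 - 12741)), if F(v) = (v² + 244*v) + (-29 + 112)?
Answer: -55166/286702845 ≈ -0.00019242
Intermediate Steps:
F(v) = 83 + v² + 244*v (F(v) = (v² + 244*v) + 83 = 83 + v² + 244*v)
1/(F(-24) + (-20087 + 25230)/(-42425 - 12741)) = 1/((83 + (-24)² + 244*(-24)) + (-20087 + 25230)/(-42425 - 12741)) = 1/((83 + 576 - 5856) + 5143/(-55166)) = 1/(-5197 + 5143*(-1/55166)) = 1/(-5197 - 5143/55166) = 1/(-286702845/55166) = -55166/286702845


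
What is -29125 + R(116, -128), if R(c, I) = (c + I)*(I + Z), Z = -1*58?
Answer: -26893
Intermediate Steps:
Z = -58
R(c, I) = (-58 + I)*(I + c) (R(c, I) = (c + I)*(I - 58) = (I + c)*(-58 + I) = (-58 + I)*(I + c))
-29125 + R(116, -128) = -29125 + ((-128)² - 58*(-128) - 58*116 - 128*116) = -29125 + (16384 + 7424 - 6728 - 14848) = -29125 + 2232 = -26893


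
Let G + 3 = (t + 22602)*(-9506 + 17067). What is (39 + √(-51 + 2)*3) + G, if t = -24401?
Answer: -13602203 + 21*I ≈ -1.3602e+7 + 21.0*I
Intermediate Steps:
G = -13602242 (G = -3 + (-24401 + 22602)*(-9506 + 17067) = -3 - 1799*7561 = -3 - 13602239 = -13602242)
(39 + √(-51 + 2)*3) + G = (39 + √(-51 + 2)*3) - 13602242 = (39 + √(-49)*3) - 13602242 = (39 + (7*I)*3) - 13602242 = (39 + 21*I) - 13602242 = -13602203 + 21*I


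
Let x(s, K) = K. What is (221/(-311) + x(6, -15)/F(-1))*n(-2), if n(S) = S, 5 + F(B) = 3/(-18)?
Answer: -42278/9641 ≈ -4.3852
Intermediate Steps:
F(B) = -31/6 (F(B) = -5 + 3/(-18) = -5 + 3*(-1/18) = -5 - ⅙ = -31/6)
(221/(-311) + x(6, -15)/F(-1))*n(-2) = (221/(-311) - 15/(-31/6))*(-2) = (221*(-1/311) - 15*(-6/31))*(-2) = (-221/311 + 90/31)*(-2) = (21139/9641)*(-2) = -42278/9641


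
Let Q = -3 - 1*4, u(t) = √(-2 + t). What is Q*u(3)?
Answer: -7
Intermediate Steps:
Q = -7 (Q = -3 - 4 = -7)
Q*u(3) = -7*√(-2 + 3) = -7*√1 = -7*1 = -7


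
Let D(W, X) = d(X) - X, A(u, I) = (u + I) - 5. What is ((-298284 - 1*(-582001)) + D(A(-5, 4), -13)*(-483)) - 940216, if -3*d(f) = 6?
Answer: -661812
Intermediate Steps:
A(u, I) = -5 + I + u (A(u, I) = (I + u) - 5 = -5 + I + u)
d(f) = -2 (d(f) = -⅓*6 = -2)
D(W, X) = -2 - X
((-298284 - 1*(-582001)) + D(A(-5, 4), -13)*(-483)) - 940216 = ((-298284 - 1*(-582001)) + (-2 - 1*(-13))*(-483)) - 940216 = ((-298284 + 582001) + (-2 + 13)*(-483)) - 940216 = (283717 + 11*(-483)) - 940216 = (283717 - 5313) - 940216 = 278404 - 940216 = -661812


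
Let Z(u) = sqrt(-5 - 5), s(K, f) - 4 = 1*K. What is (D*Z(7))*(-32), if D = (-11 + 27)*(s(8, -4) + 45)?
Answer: -29184*I*sqrt(10) ≈ -92288.0*I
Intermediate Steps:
s(K, f) = 4 + K (s(K, f) = 4 + 1*K = 4 + K)
Z(u) = I*sqrt(10) (Z(u) = sqrt(-10) = I*sqrt(10))
D = 912 (D = (-11 + 27)*((4 + 8) + 45) = 16*(12 + 45) = 16*57 = 912)
(D*Z(7))*(-32) = (912*(I*sqrt(10)))*(-32) = (912*I*sqrt(10))*(-32) = -29184*I*sqrt(10)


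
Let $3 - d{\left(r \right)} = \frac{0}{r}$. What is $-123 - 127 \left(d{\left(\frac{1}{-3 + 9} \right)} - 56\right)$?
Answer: $6608$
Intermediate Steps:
$d{\left(r \right)} = 3$ ($d{\left(r \right)} = 3 - \frac{0}{r} = 3 - 0 = 3 + 0 = 3$)
$-123 - 127 \left(d{\left(\frac{1}{-3 + 9} \right)} - 56\right) = -123 - 127 \left(3 - 56\right) = -123 - -6731 = -123 + 6731 = 6608$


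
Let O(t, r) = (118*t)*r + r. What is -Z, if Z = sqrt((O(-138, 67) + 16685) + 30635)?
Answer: -I*sqrt(1043641) ≈ -1021.6*I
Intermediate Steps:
O(t, r) = r + 118*r*t (O(t, r) = 118*r*t + r = r + 118*r*t)
Z = I*sqrt(1043641) (Z = sqrt((67*(1 + 118*(-138)) + 16685) + 30635) = sqrt((67*(1 - 16284) + 16685) + 30635) = sqrt((67*(-16283) + 16685) + 30635) = sqrt((-1090961 + 16685) + 30635) = sqrt(-1074276 + 30635) = sqrt(-1043641) = I*sqrt(1043641) ≈ 1021.6*I)
-Z = -I*sqrt(1043641)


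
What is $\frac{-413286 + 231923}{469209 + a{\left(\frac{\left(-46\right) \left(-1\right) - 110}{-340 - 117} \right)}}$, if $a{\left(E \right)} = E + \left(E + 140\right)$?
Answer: $- \frac{11840413}{30641803} \approx -0.38641$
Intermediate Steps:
$a{\left(E \right)} = 140 + 2 E$ ($a{\left(E \right)} = E + \left(140 + E\right) = 140 + 2 E$)
$\frac{-413286 + 231923}{469209 + a{\left(\frac{\left(-46\right) \left(-1\right) - 110}{-340 - 117} \right)}} = \frac{-413286 + 231923}{469209 + \left(140 + 2 \frac{\left(-46\right) \left(-1\right) - 110}{-340 - 117}\right)} = - \frac{181363}{469209 + \left(140 + 2 \frac{46 - 110}{-457}\right)} = - \frac{181363}{469209 + \left(140 + 2 \left(\left(-64\right) \left(- \frac{1}{457}\right)\right)\right)} = - \frac{181363}{469209 + \left(140 + 2 \cdot \frac{64}{457}\right)} = - \frac{181363}{469209 + \left(140 + \frac{128}{457}\right)} = - \frac{181363}{469209 + \frac{64108}{457}} = - \frac{181363}{\frac{214492621}{457}} = \left(-181363\right) \frac{457}{214492621} = - \frac{11840413}{30641803}$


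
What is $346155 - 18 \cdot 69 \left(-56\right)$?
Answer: $415707$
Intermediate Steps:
$346155 - 18 \cdot 69 \left(-56\right) = 346155 - 1242 \left(-56\right) = 346155 - -69552 = 346155 + 69552 = 415707$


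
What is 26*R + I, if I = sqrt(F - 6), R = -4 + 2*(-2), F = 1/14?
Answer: -208 + I*sqrt(1162)/14 ≈ -208.0 + 2.4349*I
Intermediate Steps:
F = 1/14 ≈ 0.071429
R = -8 (R = -4 - 4 = -8)
I = I*sqrt(1162)/14 (I = sqrt(1/14 - 6) = sqrt(-83/14) = I*sqrt(1162)/14 ≈ 2.4349*I)
26*R + I = 26*(-8) + I*sqrt(1162)/14 = -208 + I*sqrt(1162)/14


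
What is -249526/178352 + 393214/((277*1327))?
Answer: -10795007113/32779224904 ≈ -0.32932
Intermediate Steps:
-249526/178352 + 393214/((277*1327)) = -249526*1/178352 + 393214/367579 = -124763/89176 + 393214*(1/367579) = -124763/89176 + 393214/367579 = -10795007113/32779224904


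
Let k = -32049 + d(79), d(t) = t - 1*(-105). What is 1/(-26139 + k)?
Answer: -1/58004 ≈ -1.7240e-5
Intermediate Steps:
d(t) = 105 + t (d(t) = t + 105 = 105 + t)
k = -31865 (k = -32049 + (105 + 79) = -32049 + 184 = -31865)
1/(-26139 + k) = 1/(-26139 - 31865) = 1/(-58004) = -1/58004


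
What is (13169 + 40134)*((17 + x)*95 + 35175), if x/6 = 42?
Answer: 3237091190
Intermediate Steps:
x = 252 (x = 6*42 = 252)
(13169 + 40134)*((17 + x)*95 + 35175) = (13169 + 40134)*((17 + 252)*95 + 35175) = 53303*(269*95 + 35175) = 53303*(25555 + 35175) = 53303*60730 = 3237091190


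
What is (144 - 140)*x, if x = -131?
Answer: -524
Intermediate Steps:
(144 - 140)*x = (144 - 140)*(-131) = 4*(-131) = -524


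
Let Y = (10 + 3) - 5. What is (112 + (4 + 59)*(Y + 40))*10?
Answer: 31360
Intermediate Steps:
Y = 8 (Y = 13 - 5 = 8)
(112 + (4 + 59)*(Y + 40))*10 = (112 + (4 + 59)*(8 + 40))*10 = (112 + 63*48)*10 = (112 + 3024)*10 = 3136*10 = 31360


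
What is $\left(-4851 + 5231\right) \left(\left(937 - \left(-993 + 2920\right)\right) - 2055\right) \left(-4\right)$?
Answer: $4628400$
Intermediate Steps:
$\left(-4851 + 5231\right) \left(\left(937 - \left(-993 + 2920\right)\right) - 2055\right) \left(-4\right) = 380 \left(\left(937 - 1927\right) - 2055\right) \left(-4\right) = 380 \left(-990 - 2055\right) \left(-4\right) = 380 \left(-3045\right) \left(-4\right) = \left(-1157100\right) \left(-4\right) = 4628400$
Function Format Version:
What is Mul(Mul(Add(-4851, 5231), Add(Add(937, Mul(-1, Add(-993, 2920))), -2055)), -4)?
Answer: 4628400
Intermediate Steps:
Mul(Mul(Add(-4851, 5231), Add(Add(937, Mul(-1, Add(-993, 2920))), -2055)), -4) = Mul(Mul(380, Add(Add(937, Mul(-1, 1927)), -2055)), -4) = Mul(Mul(380, Add(Add(937, -1927), -2055)), -4) = Mul(Mul(380, Add(-990, -2055)), -4) = Mul(Mul(380, -3045), -4) = Mul(-1157100, -4) = 4628400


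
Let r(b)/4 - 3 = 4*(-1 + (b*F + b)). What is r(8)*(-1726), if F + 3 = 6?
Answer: -876808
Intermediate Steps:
F = 3 (F = -3 + 6 = 3)
r(b) = -4 + 64*b (r(b) = 12 + 4*(4*(-1 + (b*3 + b))) = 12 + 4*(4*(-1 + (3*b + b))) = 12 + 4*(4*(-1 + 4*b)) = 12 + 4*(-4 + 16*b) = 12 + (-16 + 64*b) = -4 + 64*b)
r(8)*(-1726) = (-4 + 64*8)*(-1726) = (-4 + 512)*(-1726) = 508*(-1726) = -876808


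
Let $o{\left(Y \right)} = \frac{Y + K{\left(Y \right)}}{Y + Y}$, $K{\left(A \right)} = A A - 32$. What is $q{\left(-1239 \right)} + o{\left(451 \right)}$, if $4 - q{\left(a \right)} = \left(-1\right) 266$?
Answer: $\frac{223680}{451} \approx 495.96$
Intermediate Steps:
$K{\left(A \right)} = -32 + A^{2}$ ($K{\left(A \right)} = A^{2} - 32 = -32 + A^{2}$)
$o{\left(Y \right)} = \frac{-32 + Y + Y^{2}}{2 Y}$ ($o{\left(Y \right)} = \frac{Y + \left(-32 + Y^{2}\right)}{Y + Y} = \frac{-32 + Y + Y^{2}}{2 Y}$)
$q{\left(a \right)} = 270$ ($q{\left(a \right)} = 4 - \left(-1\right) 266 = 4 - -266 = 4 + 266 = 270$)
$q{\left(-1239 \right)} + o{\left(451 \right)} = 270 + \frac{-32 + 451 + 451^{2}}{2 \cdot 451} = 270 + \frac{1}{2} \cdot \frac{1}{451} \left(-32 + 451 + 203401\right) = 270 + \frac{1}{2} \cdot \frac{1}{451} \cdot 203820 = 270 + \frac{101910}{451} = \frac{223680}{451}$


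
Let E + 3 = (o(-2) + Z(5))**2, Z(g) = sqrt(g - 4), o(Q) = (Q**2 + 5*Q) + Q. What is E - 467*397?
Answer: -185353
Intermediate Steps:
o(Q) = Q**2 + 6*Q
Z(g) = sqrt(-4 + g)
E = 46 (E = -3 + (-2*(6 - 2) + sqrt(-4 + 5))**2 = -3 + (-2*4 + sqrt(1))**2 = -3 + (-8 + 1)**2 = -3 + (-7)**2 = -3 + 49 = 46)
E - 467*397 = 46 - 467*397 = 46 - 185399 = -185353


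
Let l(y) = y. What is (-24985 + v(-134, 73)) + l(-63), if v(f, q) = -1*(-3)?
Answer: -25045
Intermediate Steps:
v(f, q) = 3
(-24985 + v(-134, 73)) + l(-63) = (-24985 + 3) - 63 = -24982 - 63 = -25045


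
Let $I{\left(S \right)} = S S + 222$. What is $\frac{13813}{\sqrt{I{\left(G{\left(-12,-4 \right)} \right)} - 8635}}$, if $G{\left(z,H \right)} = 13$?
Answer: $- \frac{13813 i \sqrt{229}}{1374} \approx - 152.13 i$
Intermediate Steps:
$I{\left(S \right)} = 222 + S^{2}$ ($I{\left(S \right)} = S^{2} + 222 = 222 + S^{2}$)
$\frac{13813}{\sqrt{I{\left(G{\left(-12,-4 \right)} \right)} - 8635}} = \frac{13813}{\sqrt{\left(222 + 13^{2}\right) - 8635}} = \frac{13813}{\sqrt{\left(222 + 169\right) - 8635}} = \frac{13813}{\sqrt{391 - 8635}} = \frac{13813}{\sqrt{-8244}} = \frac{13813}{6 i \sqrt{229}} = 13813 \left(- \frac{i \sqrt{229}}{1374}\right) = - \frac{13813 i \sqrt{229}}{1374}$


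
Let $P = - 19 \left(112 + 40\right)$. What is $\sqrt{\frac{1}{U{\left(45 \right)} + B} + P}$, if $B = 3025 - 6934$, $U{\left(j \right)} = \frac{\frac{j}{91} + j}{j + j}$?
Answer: $\frac{i \sqrt{365341513465195}}{355673} \approx 53.74 i$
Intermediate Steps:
$U{\left(j \right)} = \frac{46}{91}$ ($U{\left(j \right)} = \frac{j \frac{1}{91} + j}{2 j} = \left(\frac{j}{91} + j\right) \frac{1}{2 j} = \frac{92 j}{91} \frac{1}{2 j} = \frac{46}{91}$)
$B = -3909$
$P = -2888$ ($P = \left(-19\right) 152 = -2888$)
$\sqrt{\frac{1}{U{\left(45 \right)} + B} + P} = \sqrt{\frac{1}{\frac{46}{91} - 3909} - 2888} = \sqrt{\frac{1}{- \frac{355673}{91}} - 2888} = \sqrt{- \frac{91}{355673} - 2888} = \sqrt{- \frac{1027183715}{355673}} = \frac{i \sqrt{365341513465195}}{355673}$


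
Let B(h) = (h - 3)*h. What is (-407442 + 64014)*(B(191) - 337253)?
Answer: 103490310660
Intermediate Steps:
B(h) = h*(-3 + h) (B(h) = (-3 + h)*h = h*(-3 + h))
(-407442 + 64014)*(B(191) - 337253) = (-407442 + 64014)*(191*(-3 + 191) - 337253) = -343428*(191*188 - 337253) = -343428*(35908 - 337253) = -343428*(-301345) = 103490310660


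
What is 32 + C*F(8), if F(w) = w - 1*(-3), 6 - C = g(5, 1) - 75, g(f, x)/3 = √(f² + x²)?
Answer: 923 - 33*√26 ≈ 754.73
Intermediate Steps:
g(f, x) = 3*√(f² + x²)
C = 81 - 3*√26 (C = 6 - (3*√(5² + 1²) - 75) = 6 - (3*√(25 + 1) - 75) = 6 - (3*√26 - 75) = 6 - (-75 + 3*√26) = 6 + (75 - 3*√26) = 81 - 3*√26 ≈ 65.703)
F(w) = 3 + w (F(w) = w + 3 = 3 + w)
32 + C*F(8) = 32 + (81 - 3*√26)*(3 + 8) = 32 + (81 - 3*√26)*11 = 32 + (891 - 33*√26) = 923 - 33*√26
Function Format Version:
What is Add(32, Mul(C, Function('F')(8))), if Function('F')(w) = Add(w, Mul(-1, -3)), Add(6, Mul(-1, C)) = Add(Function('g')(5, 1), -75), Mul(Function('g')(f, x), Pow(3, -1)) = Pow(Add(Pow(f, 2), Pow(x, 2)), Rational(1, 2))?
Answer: Add(923, Mul(-33, Pow(26, Rational(1, 2)))) ≈ 754.73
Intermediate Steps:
Function('g')(f, x) = Mul(3, Pow(Add(Pow(f, 2), Pow(x, 2)), Rational(1, 2)))
C = Add(81, Mul(-3, Pow(26, Rational(1, 2)))) (C = Add(6, Mul(-1, Add(Mul(3, Pow(Add(Pow(5, 2), Pow(1, 2)), Rational(1, 2))), -75))) = Add(6, Mul(-1, Add(Mul(3, Pow(Add(25, 1), Rational(1, 2))), -75))) = Add(6, Mul(-1, Add(Mul(3, Pow(26, Rational(1, 2))), -75))) = Add(6, Mul(-1, Add(-75, Mul(3, Pow(26, Rational(1, 2)))))) = Add(6, Add(75, Mul(-3, Pow(26, Rational(1, 2))))) = Add(81, Mul(-3, Pow(26, Rational(1, 2)))) ≈ 65.703)
Function('F')(w) = Add(3, w) (Function('F')(w) = Add(w, 3) = Add(3, w))
Add(32, Mul(C, Function('F')(8))) = Add(32, Mul(Add(81, Mul(-3, Pow(26, Rational(1, 2)))), Add(3, 8))) = Add(32, Mul(Add(81, Mul(-3, Pow(26, Rational(1, 2)))), 11)) = Add(32, Add(891, Mul(-33, Pow(26, Rational(1, 2))))) = Add(923, Mul(-33, Pow(26, Rational(1, 2))))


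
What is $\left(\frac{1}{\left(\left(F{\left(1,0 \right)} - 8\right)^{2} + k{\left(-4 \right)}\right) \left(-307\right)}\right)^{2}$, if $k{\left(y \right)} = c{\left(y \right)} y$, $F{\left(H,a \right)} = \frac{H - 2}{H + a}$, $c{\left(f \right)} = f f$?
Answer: $\frac{1}{27237961} \approx 3.6713 \cdot 10^{-8}$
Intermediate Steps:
$c{\left(f \right)} = f^{2}$
$F{\left(H,a \right)} = \frac{-2 + H}{H + a}$
$k{\left(y \right)} = y^{3}$ ($k{\left(y \right)} = y^{2} y = y^{3}$)
$\left(\frac{1}{\left(\left(F{\left(1,0 \right)} - 8\right)^{2} + k{\left(-4 \right)}\right) \left(-307\right)}\right)^{2} = \left(\frac{1}{\left(\left(\frac{-2 + 1}{1 + 0} - 8\right)^{2} + \left(-4\right)^{3}\right) \left(-307\right)}\right)^{2} = \left(\frac{1}{\left(1^{-1} \left(-1\right) - 8\right)^{2} - 64} \left(- \frac{1}{307}\right)\right)^{2} = \left(\frac{1}{\left(1 \left(-1\right) - 8\right)^{2} - 64} \left(- \frac{1}{307}\right)\right)^{2} = \left(\frac{1}{\left(-1 - 8\right)^{2} - 64} \left(- \frac{1}{307}\right)\right)^{2} = \left(\frac{1}{\left(-9\right)^{2} - 64} \left(- \frac{1}{307}\right)\right)^{2} = \left(\frac{1}{81 - 64} \left(- \frac{1}{307}\right)\right)^{2} = \left(\frac{1}{17} \left(- \frac{1}{307}\right)\right)^{2} = \left(- \frac{1}{5219}\right)^{2} = \frac{1}{27237961}$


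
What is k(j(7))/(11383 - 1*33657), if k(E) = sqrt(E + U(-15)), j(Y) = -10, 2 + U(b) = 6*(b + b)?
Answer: -4*I*sqrt(3)/11137 ≈ -0.00062209*I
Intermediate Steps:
U(b) = -2 + 12*b (U(b) = -2 + 6*(b + b) = -2 + 6*(2*b) = -2 + 12*b)
k(E) = sqrt(-182 + E) (k(E) = sqrt(E + (-2 + 12*(-15))) = sqrt(E + (-2 - 180)) = sqrt(E - 182) = sqrt(-182 + E))
k(j(7))/(11383 - 1*33657) = sqrt(-182 - 10)/(11383 - 1*33657) = sqrt(-192)/(11383 - 33657) = (8*I*sqrt(3))/(-22274) = (8*I*sqrt(3))*(-1/22274) = -4*I*sqrt(3)/11137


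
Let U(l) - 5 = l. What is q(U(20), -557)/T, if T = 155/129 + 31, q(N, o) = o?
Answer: -71853/4154 ≈ -17.297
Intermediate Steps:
U(l) = 5 + l
T = 4154/129 (T = 155*(1/129) + 31 = 155/129 + 31 = 4154/129 ≈ 32.202)
q(U(20), -557)/T = -557/4154/129 = -557*129/4154 = -71853/4154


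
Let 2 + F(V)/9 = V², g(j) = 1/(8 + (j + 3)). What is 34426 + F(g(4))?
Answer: 860201/25 ≈ 34408.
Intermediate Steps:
g(j) = 1/(11 + j) (g(j) = 1/(8 + (3 + j)) = 1/(11 + j))
F(V) = -18 + 9*V²
34426 + F(g(4)) = 34426 + (-18 + 9*(1/(11 + 4))²) = 34426 + (-18 + 9*(1/15)²) = 34426 + (-18 + 9*(1/225)) = 34426 + (-18 + 1/25) = 34426 - 449/25 = 860201/25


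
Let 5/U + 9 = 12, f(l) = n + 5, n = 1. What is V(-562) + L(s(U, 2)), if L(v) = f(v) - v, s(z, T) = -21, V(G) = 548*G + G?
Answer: -308511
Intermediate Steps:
f(l) = 6 (f(l) = 1 + 5 = 6)
V(G) = 549*G
U = 5/3 (U = 5/(-9 + 12) = 5/3 ≈ 1.6667)
L(v) = 6 - v
V(-562) + L(s(U, 2)) = 549*(-562) + (6 - 1*(-21)) = -308538 + (6 + 21) = -308538 + 27 = -308511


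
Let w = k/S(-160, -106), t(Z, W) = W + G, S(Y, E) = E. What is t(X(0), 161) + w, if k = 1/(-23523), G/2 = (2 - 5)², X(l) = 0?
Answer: 446325403/2493438 ≈ 179.00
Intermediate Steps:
G = 18 (G = 2*(2 - 5)² = 2*(-3)² = 2*9 = 18)
k = -1/23523 ≈ -4.2512e-5
t(Z, W) = 18 + W (t(Z, W) = W + 18 = 18 + W)
w = 1/2493438 (w = -1/23523/(-106) = -1/23523*(-1/106) = 1/2493438 ≈ 4.0105e-7)
t(X(0), 161) + w = (18 + 161) + 1/2493438 = 179 + 1/2493438 = 446325403/2493438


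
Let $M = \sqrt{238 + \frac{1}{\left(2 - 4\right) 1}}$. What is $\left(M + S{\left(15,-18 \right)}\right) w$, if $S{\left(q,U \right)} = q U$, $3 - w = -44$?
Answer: $-12690 + \frac{235 \sqrt{38}}{2} \approx -11966.0$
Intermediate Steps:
$w = 47$ ($w = 3 - -44 = 3 + 44 = 47$)
$S{\left(q,U \right)} = U q$
$M = \frac{5 \sqrt{38}}{2}$ ($M = \sqrt{238 + \frac{1}{\left(-2\right) 1}} = \sqrt{238 + \frac{1}{-2}} = \sqrt{238 - \frac{1}{2}} = \sqrt{\frac{475}{2}} = \frac{5 \sqrt{38}}{2} \approx 15.411$)
$\left(M + S{\left(15,-18 \right)}\right) w = \left(\frac{5 \sqrt{38}}{2} - 270\right) 47 = \left(-270 + \frac{5 \sqrt{38}}{2}\right) 47 = -12690 + \frac{235 \sqrt{38}}{2}$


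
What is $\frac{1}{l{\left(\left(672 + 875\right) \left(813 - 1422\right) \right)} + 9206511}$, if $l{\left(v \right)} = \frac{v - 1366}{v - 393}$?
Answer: $\frac{942516}{8677284865165} \approx 1.0862 \cdot 10^{-7}$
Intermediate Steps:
$l{\left(v \right)} = \frac{-1366 + v}{-393 + v}$
$\frac{1}{l{\left(\left(672 + 875\right) \left(813 - 1422\right) \right)} + 9206511} = \frac{1}{\frac{-1366 + \left(672 + 875\right) \left(813 - 1422\right)}{-393 + \left(672 + 875\right) \left(813 - 1422\right)} + 9206511} = \frac{1}{\frac{-1366 + 1547 \left(-609\right)}{-393 + 1547 \left(-609\right)} + 9206511} = \frac{1}{\frac{-1366 - 942123}{-393 - 942123} + 9206511} = \frac{1}{\frac{1}{-942516} \left(-943489\right) + 9206511} = \frac{1}{\left(- \frac{1}{942516}\right) \left(-943489\right) + 9206511} = \frac{1}{\frac{943489}{942516} + 9206511} = \frac{1}{\frac{8677284865165}{942516}} = \frac{942516}{8677284865165}$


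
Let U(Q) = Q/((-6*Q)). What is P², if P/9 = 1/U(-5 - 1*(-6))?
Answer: 2916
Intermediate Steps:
U(Q) = -⅙ (U(Q) = Q*(-1/(6*Q)) = -⅙)
P = -54 (P = 9/(-⅙) = 9*(-6) = -54)
P² = (-54)² = 2916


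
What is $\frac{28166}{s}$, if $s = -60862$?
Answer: $- \frac{14083}{30431} \approx -0.46278$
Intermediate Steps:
$\frac{28166}{s} = \frac{28166}{-60862} = 28166 \left(- \frac{1}{60862}\right) = - \frac{14083}{30431}$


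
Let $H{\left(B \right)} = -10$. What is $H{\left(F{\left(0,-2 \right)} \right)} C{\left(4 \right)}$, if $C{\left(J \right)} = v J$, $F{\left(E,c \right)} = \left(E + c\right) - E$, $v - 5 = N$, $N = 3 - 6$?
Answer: $-80$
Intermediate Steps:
$N = -3$ ($N = 3 - 6 = -3$)
$v = 2$ ($v = 5 - 3 = 2$)
$F{\left(E,c \right)} = c$
$C{\left(J \right)} = 2 J$
$H{\left(F{\left(0,-2 \right)} \right)} C{\left(4 \right)} = - 10 \cdot 2 \cdot 4 = \left(-10\right) 8 = -80$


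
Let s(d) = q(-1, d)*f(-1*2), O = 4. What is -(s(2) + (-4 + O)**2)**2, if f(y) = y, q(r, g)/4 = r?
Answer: -64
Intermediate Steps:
q(r, g) = 4*r
s(d) = 8 (s(d) = (4*(-1))*(-1*2) = -4*(-2) = 8)
-(s(2) + (-4 + O)**2)**2 = -(8 + (-4 + 4)**2)**2 = -(8 + 0**2)**2 = -(8 + 0)**2 = -1*8**2 = -1*64 = -64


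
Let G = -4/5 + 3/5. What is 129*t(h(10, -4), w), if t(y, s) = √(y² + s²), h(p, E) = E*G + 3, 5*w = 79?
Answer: 129*√6602/5 ≈ 2096.3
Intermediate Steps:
w = 79/5 (w = (⅕)*79 = 79/5 ≈ 15.800)
G = -⅕ (G = -4*⅕ + 3*(⅕) = -⅘ + ⅗ = -⅕ ≈ -0.20000)
h(p, E) = 3 - E/5 (h(p, E) = E*(-⅕) + 3 = -E/5 + 3 = 3 - E/5)
t(y, s) = √(s² + y²)
129*t(h(10, -4), w) = 129*√((79/5)² + (3 - ⅕*(-4))²) = 129*√(6241/25 + (3 + ⅘)²) = 129*√(6241/25 + (19/5)²) = 129*√(6241/25 + 361/25) = 129*√(6602/25) = 129*(√6602/5) = 129*√6602/5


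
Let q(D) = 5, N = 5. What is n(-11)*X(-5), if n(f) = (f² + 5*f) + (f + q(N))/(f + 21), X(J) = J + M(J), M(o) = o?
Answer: -654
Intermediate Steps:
X(J) = 2*J (X(J) = J + J = 2*J)
n(f) = f² + 5*f + (5 + f)/(21 + f) (n(f) = (f² + 5*f) + (f + 5)/(f + 21) = (f² + 5*f) + (5 + f)/(21 + f) = f² + 5*f + (5 + f)/(21 + f))
n(-11)*X(-5) = ((5 + (-11)³ + 26*(-11)² + 106*(-11))/(21 - 11))*(2*(-5)) = ((5 - 1331 + 26*121 - 1166)/10)*(-10) = ((5 - 1331 + 3146 - 1166)/10)*(-10) = ((⅒)*654)*(-10) = (327/5)*(-10) = -654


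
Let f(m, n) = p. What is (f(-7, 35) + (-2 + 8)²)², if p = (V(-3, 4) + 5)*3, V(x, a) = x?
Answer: 1764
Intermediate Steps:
p = 6 (p = (-3 + 5)*3 = 2*3 = 6)
f(m, n) = 6
(f(-7, 35) + (-2 + 8)²)² = (6 + (-2 + 8)²)² = (6 + 6²)² = (6 + 36)² = 42² = 1764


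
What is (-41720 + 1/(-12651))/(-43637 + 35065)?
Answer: 527799721/108444372 ≈ 4.8670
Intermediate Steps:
(-41720 + 1/(-12651))/(-43637 + 35065) = (-41720 - 1/12651)/(-8572) = -527799721/12651*(-1/8572) = 527799721/108444372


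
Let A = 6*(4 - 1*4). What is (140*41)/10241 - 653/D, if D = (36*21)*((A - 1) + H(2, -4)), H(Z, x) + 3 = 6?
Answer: 40643/316008 ≈ 0.12861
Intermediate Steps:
H(Z, x) = 3 (H(Z, x) = -3 + 6 = 3)
A = 0 (A = 6*(4 - 4) = 6*0 = 0)
D = 1512 (D = (36*21)*((0 - 1) + 3) = 756*(-1 + 3) = 756*2 = 1512)
(140*41)/10241 - 653/D = (140*41)/10241 - 653/1512 = 5740*(1/10241) - 653*1/1512 = 820/1463 - 653/1512 = 40643/316008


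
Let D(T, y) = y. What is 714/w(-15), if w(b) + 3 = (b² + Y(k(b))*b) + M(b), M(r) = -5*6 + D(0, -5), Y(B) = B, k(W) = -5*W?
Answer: -51/67 ≈ -0.76119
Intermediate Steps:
M(r) = -35 (M(r) = -5*6 - 5 = -30 - 5 = -35)
w(b) = -38 - 4*b² (w(b) = -3 + ((b² + (-5*b)*b) - 35) = -3 + ((b² - 5*b²) - 35) = -3 + (-4*b² - 35) = -3 + (-35 - 4*b²) = -38 - 4*b²)
714/w(-15) = 714/(-38 - 4*(-15)²) = 714/(-38 - 4*225) = 714/(-38 - 900) = 714/(-938) = 714*(-1/938) = -51/67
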